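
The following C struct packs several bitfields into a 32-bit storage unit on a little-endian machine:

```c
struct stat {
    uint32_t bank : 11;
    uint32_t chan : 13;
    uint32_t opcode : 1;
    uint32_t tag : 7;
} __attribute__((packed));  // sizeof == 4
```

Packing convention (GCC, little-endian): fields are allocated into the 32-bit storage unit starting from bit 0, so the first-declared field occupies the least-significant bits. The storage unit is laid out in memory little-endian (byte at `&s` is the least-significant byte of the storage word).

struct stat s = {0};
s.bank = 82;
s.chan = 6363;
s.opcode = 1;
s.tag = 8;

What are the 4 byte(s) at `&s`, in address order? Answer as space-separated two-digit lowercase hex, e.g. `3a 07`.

bank (11b) val=82 bits=0x52 at bit 0: 0x00000052
chan (13b) val=6363 bits=0x18db at bit 11: 0x00c6d852
opcode (1b) val=1 bits=0x1 at bit 24: 0x01c6d852
tag (7b) val=8 bits=0x8 at bit 25: 0x11c6d852
word = 0x11c6d852 → little-endian bytes:
  [0]=0x52  [1]=0xd8  [2]=0xc6  [3]=0x11

52 d8 c6 11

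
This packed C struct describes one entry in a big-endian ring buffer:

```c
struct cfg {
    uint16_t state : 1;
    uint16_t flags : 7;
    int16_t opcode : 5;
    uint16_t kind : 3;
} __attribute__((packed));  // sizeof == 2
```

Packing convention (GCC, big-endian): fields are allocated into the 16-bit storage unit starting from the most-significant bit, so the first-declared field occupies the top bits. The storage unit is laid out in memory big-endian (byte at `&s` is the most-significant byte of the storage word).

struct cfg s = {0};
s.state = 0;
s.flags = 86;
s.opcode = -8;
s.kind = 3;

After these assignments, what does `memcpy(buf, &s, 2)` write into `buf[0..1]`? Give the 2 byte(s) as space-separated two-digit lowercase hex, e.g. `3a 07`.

56 c3

state (1b) val=0 bits=0x0 at bit 15: 0x0000
flags (7b) val=86 bits=0x56 at bit 8: 0x5600
opcode (5b) val=-8 bits=0x18 at bit 3: 0x56c0
kind (3b) val=3 bits=0x3 at bit 0: 0x56c3
word = 0x56c3 → big-endian bytes:
  [0]=0x56  [1]=0xc3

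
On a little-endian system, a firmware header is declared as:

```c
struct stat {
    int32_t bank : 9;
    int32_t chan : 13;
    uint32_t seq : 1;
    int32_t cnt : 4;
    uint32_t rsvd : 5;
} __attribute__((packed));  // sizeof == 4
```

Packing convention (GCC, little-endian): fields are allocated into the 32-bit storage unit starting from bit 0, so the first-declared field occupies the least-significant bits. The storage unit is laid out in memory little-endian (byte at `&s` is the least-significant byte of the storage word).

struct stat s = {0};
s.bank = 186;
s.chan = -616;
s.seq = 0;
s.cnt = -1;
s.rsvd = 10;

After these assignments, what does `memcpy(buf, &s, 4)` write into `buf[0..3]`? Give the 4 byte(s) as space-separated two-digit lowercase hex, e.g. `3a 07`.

ba 30 bb 57

bank (9b) val=186 bits=0xba at bit 0: 0x000000ba
chan (13b) val=-616 bits=0x1d98 at bit 9: 0x003b30ba
seq (1b) val=0 bits=0x0 at bit 22: 0x003b30ba
cnt (4b) val=-1 bits=0xf at bit 23: 0x07bb30ba
rsvd (5b) val=10 bits=0xa at bit 27: 0x57bb30ba
word = 0x57bb30ba → little-endian bytes:
  [0]=0xba  [1]=0x30  [2]=0xbb  [3]=0x57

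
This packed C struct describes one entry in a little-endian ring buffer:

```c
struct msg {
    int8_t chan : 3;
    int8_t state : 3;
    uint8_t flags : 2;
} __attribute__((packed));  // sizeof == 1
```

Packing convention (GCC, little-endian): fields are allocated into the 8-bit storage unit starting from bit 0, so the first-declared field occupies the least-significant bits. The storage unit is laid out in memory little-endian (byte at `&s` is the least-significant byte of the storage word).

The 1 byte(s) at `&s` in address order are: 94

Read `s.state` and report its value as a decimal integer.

2

[0]=0x94 (little-endian) → word 0x94
chan:3 @ bit 0 → (0x94>>0)&0x7 = 0x4
state:3 @ bit 3 → (0x94>>3)&0x7 = 0x2  ←
flags:2 @ bit 6 → (0x94>>6)&0x3 = 0x2
state signed 3b, MSB=0: value = 2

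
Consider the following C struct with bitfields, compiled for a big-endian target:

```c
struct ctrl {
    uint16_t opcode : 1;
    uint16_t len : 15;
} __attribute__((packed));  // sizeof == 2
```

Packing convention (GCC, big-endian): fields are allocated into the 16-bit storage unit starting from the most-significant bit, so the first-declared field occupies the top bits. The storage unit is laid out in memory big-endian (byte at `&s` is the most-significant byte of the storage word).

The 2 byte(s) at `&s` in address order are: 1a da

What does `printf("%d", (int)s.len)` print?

[0]=0x1a [1]=0xda (big-endian) → word 0x1ada
opcode:1 @ bit 15 → (0x1ada>>15)&0x1 = 0x0
len:15 @ bit 0 → (0x1ada>>0)&0x7fff = 0x1ada  ←

6874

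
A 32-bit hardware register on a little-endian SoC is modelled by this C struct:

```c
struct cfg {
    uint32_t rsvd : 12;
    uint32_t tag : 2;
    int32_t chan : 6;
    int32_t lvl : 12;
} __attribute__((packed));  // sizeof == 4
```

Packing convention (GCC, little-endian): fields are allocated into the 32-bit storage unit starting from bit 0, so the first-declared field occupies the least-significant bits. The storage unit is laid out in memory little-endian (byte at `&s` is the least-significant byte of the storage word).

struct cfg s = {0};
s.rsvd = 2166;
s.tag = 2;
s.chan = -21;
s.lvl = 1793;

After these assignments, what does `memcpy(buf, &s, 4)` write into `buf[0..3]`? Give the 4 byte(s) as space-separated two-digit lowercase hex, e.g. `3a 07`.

rsvd:12 = 2166 → 0x876 << 0 → word 0x00000876
tag:2 = 2 → 0x2 << 12 → word 0x00002876
chan:6 = -21 → 0x2b << 14 → word 0x000ae876
lvl:12 = 1793 → 0x701 << 20 → word 0x701ae876
word = 0x701ae876 → little-endian bytes:
  [0]=0x76  [1]=0xe8  [2]=0x1a  [3]=0x70

76 e8 1a 70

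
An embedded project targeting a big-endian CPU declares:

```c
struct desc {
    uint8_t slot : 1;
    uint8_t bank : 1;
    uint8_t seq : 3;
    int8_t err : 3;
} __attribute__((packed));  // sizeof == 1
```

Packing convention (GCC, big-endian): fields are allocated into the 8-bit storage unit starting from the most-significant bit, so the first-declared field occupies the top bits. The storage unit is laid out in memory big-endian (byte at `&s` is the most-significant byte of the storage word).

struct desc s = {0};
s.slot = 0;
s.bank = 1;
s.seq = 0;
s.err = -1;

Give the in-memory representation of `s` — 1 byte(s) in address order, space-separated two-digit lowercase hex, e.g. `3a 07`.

slot:1 = 0 → 0x0 << 7 → word 0x00
bank:1 = 1 → 0x1 << 6 → word 0x40
seq:3 = 0 → 0x0 << 3 → word 0x40
err:3 = -1 → 0x7 << 0 → word 0x47
word = 0x47 → big-endian bytes:
  [0]=0x47

47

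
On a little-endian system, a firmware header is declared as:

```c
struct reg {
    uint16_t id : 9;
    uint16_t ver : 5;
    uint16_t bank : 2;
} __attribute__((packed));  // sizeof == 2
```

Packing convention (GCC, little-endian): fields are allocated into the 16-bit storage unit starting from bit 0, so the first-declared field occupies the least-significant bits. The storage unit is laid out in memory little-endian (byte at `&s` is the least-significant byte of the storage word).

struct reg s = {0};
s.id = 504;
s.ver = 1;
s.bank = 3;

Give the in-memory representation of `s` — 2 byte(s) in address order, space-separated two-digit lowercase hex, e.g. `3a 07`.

f8 c3

[0+:9] id=504 & 0x1ff = 0x1f8; word=0x01f8
[9+:5] ver=1 & 0x1f = 0x1; word=0x03f8
[14+:2] bank=3 & 0x3 = 0x3; word=0xc3f8
word = 0xc3f8 → little-endian bytes:
  [0]=0xf8  [1]=0xc3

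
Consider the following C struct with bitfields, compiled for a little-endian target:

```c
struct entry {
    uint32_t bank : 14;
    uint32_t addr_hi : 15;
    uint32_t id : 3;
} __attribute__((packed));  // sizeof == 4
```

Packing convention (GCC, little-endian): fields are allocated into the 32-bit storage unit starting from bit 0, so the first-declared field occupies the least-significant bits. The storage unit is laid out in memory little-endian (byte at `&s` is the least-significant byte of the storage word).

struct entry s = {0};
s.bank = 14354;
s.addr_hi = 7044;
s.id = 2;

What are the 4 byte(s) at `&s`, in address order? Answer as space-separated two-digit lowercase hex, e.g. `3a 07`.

12 38 e1 46

bank (14b) val=14354 bits=0x3812 at bit 0: 0x00003812
addr_hi (15b) val=7044 bits=0x1b84 at bit 14: 0x06e13812
id (3b) val=2 bits=0x2 at bit 29: 0x46e13812
word = 0x46e13812 → little-endian bytes:
  [0]=0x12  [1]=0x38  [2]=0xe1  [3]=0x46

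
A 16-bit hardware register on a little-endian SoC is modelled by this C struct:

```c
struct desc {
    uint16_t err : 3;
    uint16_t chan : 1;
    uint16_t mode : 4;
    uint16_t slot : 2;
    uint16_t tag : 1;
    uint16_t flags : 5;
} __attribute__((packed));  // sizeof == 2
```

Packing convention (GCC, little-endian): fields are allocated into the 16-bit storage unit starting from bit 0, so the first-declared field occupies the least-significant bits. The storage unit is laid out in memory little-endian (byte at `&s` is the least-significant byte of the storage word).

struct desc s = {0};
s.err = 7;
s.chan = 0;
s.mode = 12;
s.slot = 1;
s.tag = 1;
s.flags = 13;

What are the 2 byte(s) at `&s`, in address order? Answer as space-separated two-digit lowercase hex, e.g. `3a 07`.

c7 6d

err (3b) val=7 bits=0x7 at bit 0: 0x0007
chan (1b) val=0 bits=0x0 at bit 3: 0x0007
mode (4b) val=12 bits=0xc at bit 4: 0x00c7
slot (2b) val=1 bits=0x1 at bit 8: 0x01c7
tag (1b) val=1 bits=0x1 at bit 10: 0x05c7
flags (5b) val=13 bits=0xd at bit 11: 0x6dc7
word = 0x6dc7 → little-endian bytes:
  [0]=0xc7  [1]=0x6d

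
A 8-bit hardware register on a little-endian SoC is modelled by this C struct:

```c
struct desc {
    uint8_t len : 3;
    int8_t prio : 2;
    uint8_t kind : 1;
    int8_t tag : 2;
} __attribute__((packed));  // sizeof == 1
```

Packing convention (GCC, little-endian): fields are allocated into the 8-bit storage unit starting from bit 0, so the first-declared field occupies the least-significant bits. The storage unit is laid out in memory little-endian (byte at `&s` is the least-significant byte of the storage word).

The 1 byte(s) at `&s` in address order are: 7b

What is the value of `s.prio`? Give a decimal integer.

[0]=0x7b (little-endian) → word 0x7b
len [0+:3] = (word>>0) & 0x7 = 3
prio [3+:2] = (word>>3) & 0x3 = 3  ←
kind [5+:1] = (word>>5) & 0x1 = 1
tag [6+:2] = (word>>6) & 0x3 = 1
prio signed 2b, MSB=1: 3 - 4 = -1

-1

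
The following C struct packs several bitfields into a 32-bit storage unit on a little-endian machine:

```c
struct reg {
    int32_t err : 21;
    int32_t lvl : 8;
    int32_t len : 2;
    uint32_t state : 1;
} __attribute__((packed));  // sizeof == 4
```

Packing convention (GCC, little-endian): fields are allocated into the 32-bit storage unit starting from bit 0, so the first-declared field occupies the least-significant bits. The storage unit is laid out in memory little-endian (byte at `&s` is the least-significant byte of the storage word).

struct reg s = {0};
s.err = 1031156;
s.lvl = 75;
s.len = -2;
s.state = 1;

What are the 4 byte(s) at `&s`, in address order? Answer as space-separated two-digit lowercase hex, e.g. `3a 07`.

f4 bb 6f c9

err:21 = 1031156 → 0xfbbf4 << 0 → word 0x000fbbf4
lvl:8 = 75 → 0x4b << 21 → word 0x096fbbf4
len:2 = -2 → 0x2 << 29 → word 0x496fbbf4
state:1 = 1 → 0x1 << 31 → word 0xc96fbbf4
word = 0xc96fbbf4 → little-endian bytes:
  [0]=0xf4  [1]=0xbb  [2]=0x6f  [3]=0xc9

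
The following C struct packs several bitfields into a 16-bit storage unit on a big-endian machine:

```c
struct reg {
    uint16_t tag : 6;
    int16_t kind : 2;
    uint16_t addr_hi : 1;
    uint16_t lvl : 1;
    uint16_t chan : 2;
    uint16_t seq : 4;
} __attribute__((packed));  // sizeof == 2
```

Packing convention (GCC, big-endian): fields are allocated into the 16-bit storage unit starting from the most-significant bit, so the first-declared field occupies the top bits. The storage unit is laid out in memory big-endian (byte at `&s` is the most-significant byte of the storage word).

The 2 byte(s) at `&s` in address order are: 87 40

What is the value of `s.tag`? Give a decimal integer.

[0]=0x87 [1]=0x40 (big-endian) → word 0x8740
tag:6 @ bit 10 → (0x8740>>10)&0x3f = 0x21  ←
kind:2 @ bit 8 → (0x8740>>8)&0x3 = 0x3
addr_hi:1 @ bit 7 → (0x8740>>7)&0x1 = 0x0
lvl:1 @ bit 6 → (0x8740>>6)&0x1 = 0x1
chan:2 @ bit 4 → (0x8740>>4)&0x3 = 0x0
seq:4 @ bit 0 → (0x8740>>0)&0xf = 0x0

33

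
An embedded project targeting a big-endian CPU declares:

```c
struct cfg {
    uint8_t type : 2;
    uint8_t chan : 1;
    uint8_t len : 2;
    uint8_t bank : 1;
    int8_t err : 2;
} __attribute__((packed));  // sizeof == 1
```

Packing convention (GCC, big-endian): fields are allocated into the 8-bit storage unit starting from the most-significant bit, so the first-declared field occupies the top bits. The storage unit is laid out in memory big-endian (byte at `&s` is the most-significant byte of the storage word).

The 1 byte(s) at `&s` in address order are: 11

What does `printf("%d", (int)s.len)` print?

[0]=0x11 (big-endian) → word 0x11
type:2 @ bit 6 → (0x11>>6)&0x3 = 0x0
chan:1 @ bit 5 → (0x11>>5)&0x1 = 0x0
len:2 @ bit 3 → (0x11>>3)&0x3 = 0x2  ←
bank:1 @ bit 2 → (0x11>>2)&0x1 = 0x0
err:2 @ bit 0 → (0x11>>0)&0x3 = 0x1

2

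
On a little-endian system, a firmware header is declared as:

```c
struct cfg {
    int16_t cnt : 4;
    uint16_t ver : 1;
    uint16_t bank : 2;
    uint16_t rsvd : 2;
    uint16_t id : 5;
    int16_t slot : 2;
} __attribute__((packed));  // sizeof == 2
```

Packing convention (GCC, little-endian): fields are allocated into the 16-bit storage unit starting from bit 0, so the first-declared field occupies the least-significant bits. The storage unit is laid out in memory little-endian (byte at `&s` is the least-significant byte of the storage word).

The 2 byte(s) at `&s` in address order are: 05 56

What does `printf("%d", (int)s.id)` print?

[0]=0x05 [1]=0x56 (little-endian) → word 0x5605
cnt:4 @ bit 0 → (0x5605>>0)&0xf = 0x5
ver:1 @ bit 4 → (0x5605>>4)&0x1 = 0x0
bank:2 @ bit 5 → (0x5605>>5)&0x3 = 0x0
rsvd:2 @ bit 7 → (0x5605>>7)&0x3 = 0x0
id:5 @ bit 9 → (0x5605>>9)&0x1f = 0xb  ←
slot:2 @ bit 14 → (0x5605>>14)&0x3 = 0x1

11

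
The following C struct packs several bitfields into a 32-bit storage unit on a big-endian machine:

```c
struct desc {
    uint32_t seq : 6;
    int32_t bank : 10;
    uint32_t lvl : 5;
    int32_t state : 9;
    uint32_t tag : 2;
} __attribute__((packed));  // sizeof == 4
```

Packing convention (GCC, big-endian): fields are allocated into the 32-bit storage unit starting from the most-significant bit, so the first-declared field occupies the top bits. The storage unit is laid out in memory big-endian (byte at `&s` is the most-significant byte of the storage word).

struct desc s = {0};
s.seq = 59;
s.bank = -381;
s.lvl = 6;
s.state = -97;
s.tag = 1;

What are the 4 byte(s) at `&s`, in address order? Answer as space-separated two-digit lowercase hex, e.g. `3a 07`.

seq:6 = 59 → 0x3b << 26 → word 0xec000000
bank:10 = -381 → 0x283 << 16 → word 0xee830000
lvl:5 = 6 → 0x6 << 11 → word 0xee833000
state:9 = -97 → 0x19f << 2 → word 0xee83367c
tag:2 = 1 → 0x1 << 0 → word 0xee83367d
word = 0xee83367d → big-endian bytes:
  [0]=0xee  [1]=0x83  [2]=0x36  [3]=0x7d

ee 83 36 7d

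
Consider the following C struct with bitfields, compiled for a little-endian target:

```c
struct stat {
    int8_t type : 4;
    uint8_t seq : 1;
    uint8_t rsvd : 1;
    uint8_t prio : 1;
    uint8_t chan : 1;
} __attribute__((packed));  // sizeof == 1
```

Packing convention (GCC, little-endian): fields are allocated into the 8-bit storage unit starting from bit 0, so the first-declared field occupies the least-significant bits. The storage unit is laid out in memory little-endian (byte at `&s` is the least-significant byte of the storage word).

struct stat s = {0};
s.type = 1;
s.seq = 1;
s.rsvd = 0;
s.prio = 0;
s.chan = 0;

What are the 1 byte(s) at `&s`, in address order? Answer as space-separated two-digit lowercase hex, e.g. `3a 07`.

type (4b) val=1 bits=0x1 at bit 0: 0x01
seq (1b) val=1 bits=0x1 at bit 4: 0x11
rsvd (1b) val=0 bits=0x0 at bit 5: 0x11
prio (1b) val=0 bits=0x0 at bit 6: 0x11
chan (1b) val=0 bits=0x0 at bit 7: 0x11
word = 0x11 → little-endian bytes:
  [0]=0x11

11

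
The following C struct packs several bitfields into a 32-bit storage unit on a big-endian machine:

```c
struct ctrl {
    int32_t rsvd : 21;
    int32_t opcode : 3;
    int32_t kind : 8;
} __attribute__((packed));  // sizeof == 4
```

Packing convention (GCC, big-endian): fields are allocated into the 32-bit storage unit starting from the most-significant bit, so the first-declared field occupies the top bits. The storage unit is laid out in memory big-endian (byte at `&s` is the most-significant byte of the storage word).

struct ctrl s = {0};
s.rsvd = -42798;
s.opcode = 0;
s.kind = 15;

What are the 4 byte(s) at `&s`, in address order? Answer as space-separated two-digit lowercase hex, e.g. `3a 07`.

rsvd:21 = -42798 → 0x1f58d2 << 11 → word 0xfac69000
opcode:3 = 0 → 0x0 << 8 → word 0xfac69000
kind:8 = 15 → 0xf << 0 → word 0xfac6900f
word = 0xfac6900f → big-endian bytes:
  [0]=0xfa  [1]=0xc6  [2]=0x90  [3]=0x0f

fa c6 90 0f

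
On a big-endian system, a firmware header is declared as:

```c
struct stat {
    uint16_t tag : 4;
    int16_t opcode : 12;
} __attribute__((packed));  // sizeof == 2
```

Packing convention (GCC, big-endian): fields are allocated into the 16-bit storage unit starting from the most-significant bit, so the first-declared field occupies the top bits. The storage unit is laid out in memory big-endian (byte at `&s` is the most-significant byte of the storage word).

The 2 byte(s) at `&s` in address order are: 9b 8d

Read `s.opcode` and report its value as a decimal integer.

[0]=0x9b [1]=0x8d (big-endian) → word 0x9b8d
tag [12+:4] = (word>>12) & 0xf = 9
opcode [0+:12] = (word>>0) & 0xfff = 2957  ←
opcode signed 12b, MSB=1: 2957 - 4096 = -1139

-1139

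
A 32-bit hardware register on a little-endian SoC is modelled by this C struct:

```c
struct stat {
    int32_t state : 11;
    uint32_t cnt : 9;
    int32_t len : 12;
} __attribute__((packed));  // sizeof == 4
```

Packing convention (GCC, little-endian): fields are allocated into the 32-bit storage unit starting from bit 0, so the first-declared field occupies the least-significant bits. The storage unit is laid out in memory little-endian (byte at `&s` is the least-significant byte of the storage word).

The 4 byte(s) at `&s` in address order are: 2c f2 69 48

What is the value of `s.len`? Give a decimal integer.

[0]=0x2c [1]=0xf2 [2]=0x69 [3]=0x48 (little-endian) → word 0x4869f22c
state:11 @ bit 0 → (0x4869f22c>>0)&0x7ff = 0x22c
cnt:9 @ bit 11 → (0x4869f22c>>11)&0x1ff = 0x13e
len:12 @ bit 20 → (0x4869f22c>>20)&0xfff = 0x486  ←
len signed 12b, MSB=0: value = 1158

1158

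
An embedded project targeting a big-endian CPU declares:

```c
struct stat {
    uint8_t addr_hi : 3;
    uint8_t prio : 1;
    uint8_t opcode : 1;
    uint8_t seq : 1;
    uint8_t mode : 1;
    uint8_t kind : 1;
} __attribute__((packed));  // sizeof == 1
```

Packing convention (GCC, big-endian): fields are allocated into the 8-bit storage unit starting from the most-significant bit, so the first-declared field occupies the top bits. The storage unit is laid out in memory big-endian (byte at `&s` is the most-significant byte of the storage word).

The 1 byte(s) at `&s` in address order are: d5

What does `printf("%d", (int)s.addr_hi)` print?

[0]=0xd5 (big-endian) → word 0xd5
addr_hi:3 @ bit 5 → (0xd5>>5)&0x7 = 0x6  ←
prio:1 @ bit 4 → (0xd5>>4)&0x1 = 0x1
opcode:1 @ bit 3 → (0xd5>>3)&0x1 = 0x0
seq:1 @ bit 2 → (0xd5>>2)&0x1 = 0x1
mode:1 @ bit 1 → (0xd5>>1)&0x1 = 0x0
kind:1 @ bit 0 → (0xd5>>0)&0x1 = 0x1

6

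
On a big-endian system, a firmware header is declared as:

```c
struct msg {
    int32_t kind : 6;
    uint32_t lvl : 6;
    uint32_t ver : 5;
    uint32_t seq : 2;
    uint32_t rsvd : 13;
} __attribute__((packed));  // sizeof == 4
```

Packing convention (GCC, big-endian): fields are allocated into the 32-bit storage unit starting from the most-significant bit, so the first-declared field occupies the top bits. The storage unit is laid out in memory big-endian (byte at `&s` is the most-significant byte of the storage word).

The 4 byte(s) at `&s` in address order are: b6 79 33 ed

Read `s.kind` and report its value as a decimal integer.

[0]=0xb6 [1]=0x79 [2]=0x33 [3]=0xed (big-endian) → word 0xb67933ed
kind [26+:6] = (word>>26) & 0x3f = 45  ←
lvl [20+:6] = (word>>20) & 0x3f = 39
ver [15+:5] = (word>>15) & 0x1f = 18
seq [13+:2] = (word>>13) & 0x3 = 1
rsvd [0+:13] = (word>>0) & 0x1fff = 5101
kind signed 6b, MSB=1: 45 - 64 = -19

-19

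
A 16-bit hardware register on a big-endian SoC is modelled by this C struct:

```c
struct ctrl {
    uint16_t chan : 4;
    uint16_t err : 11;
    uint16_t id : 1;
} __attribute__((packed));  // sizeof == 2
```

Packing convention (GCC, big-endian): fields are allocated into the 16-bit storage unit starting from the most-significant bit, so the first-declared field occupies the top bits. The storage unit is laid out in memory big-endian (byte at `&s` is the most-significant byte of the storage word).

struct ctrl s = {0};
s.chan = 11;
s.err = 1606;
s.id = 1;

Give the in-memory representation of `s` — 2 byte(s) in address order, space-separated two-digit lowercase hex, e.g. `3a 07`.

bc 8d

chan:4 = 11 → 0xb << 12 → word 0xb000
err:11 = 1606 → 0x646 << 1 → word 0xbc8c
id:1 = 1 → 0x1 << 0 → word 0xbc8d
word = 0xbc8d → big-endian bytes:
  [0]=0xbc  [1]=0x8d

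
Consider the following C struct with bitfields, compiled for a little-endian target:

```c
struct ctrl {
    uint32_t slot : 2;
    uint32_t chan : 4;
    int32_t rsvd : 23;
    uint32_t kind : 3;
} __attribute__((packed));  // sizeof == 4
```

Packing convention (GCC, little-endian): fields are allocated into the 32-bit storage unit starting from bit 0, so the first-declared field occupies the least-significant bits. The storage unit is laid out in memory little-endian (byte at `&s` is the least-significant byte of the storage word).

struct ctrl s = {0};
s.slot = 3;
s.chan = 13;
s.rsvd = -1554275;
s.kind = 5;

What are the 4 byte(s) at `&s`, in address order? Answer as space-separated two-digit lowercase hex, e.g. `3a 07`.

77 27 12 ba

[0+:2] slot=3 & 0x3 = 0x3; word=0x00000003
[2+:4] chan=13 & 0xf = 0xd; word=0x00000037
[6+:23] rsvd=-1554275 & 0x7fffff = 0x68489d; word=0x1a122777
[29+:3] kind=5 & 0x7 = 0x5; word=0xba122777
word = 0xba122777 → little-endian bytes:
  [0]=0x77  [1]=0x27  [2]=0x12  [3]=0xba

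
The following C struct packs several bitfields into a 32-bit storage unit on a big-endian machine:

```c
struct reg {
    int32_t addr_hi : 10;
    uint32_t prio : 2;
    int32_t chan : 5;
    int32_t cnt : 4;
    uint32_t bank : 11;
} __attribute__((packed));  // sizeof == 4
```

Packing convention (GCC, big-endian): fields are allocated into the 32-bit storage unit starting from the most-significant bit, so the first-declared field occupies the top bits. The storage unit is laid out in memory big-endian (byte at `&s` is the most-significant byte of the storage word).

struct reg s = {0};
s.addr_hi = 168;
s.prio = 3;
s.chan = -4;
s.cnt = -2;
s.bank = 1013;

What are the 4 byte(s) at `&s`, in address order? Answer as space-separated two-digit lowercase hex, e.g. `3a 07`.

addr_hi:10 = 168 → 0xa8 << 22 → word 0x2a000000
prio:2 = 3 → 0x3 << 20 → word 0x2a300000
chan:5 = -4 → 0x1c << 15 → word 0x2a3e0000
cnt:4 = -2 → 0xe << 11 → word 0x2a3e7000
bank:11 = 1013 → 0x3f5 << 0 → word 0x2a3e73f5
word = 0x2a3e73f5 → big-endian bytes:
  [0]=0x2a  [1]=0x3e  [2]=0x73  [3]=0xf5

2a 3e 73 f5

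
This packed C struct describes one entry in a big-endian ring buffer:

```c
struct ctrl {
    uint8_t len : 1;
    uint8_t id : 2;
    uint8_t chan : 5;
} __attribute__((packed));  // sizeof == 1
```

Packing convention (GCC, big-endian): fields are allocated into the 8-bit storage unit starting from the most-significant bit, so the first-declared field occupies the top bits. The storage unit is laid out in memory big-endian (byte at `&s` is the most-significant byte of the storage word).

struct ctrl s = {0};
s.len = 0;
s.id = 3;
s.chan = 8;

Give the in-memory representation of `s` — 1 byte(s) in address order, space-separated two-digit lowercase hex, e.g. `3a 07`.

68

len:1 = 0 → 0x0 << 7 → word 0x00
id:2 = 3 → 0x3 << 5 → word 0x60
chan:5 = 8 → 0x8 << 0 → word 0x68
word = 0x68 → big-endian bytes:
  [0]=0x68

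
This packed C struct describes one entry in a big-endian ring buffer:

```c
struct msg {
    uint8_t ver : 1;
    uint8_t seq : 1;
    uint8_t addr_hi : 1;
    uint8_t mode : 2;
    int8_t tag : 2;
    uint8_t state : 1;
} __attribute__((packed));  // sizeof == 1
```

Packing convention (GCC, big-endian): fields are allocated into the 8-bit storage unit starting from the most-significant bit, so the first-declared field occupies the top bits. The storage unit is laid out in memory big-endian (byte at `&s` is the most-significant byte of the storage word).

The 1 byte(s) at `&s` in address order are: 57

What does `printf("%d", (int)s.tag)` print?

-1

[0]=0x57 (big-endian) → word 0x57
ver [7+:1] = (word>>7) & 0x1 = 0
seq [6+:1] = (word>>6) & 0x1 = 1
addr_hi [5+:1] = (word>>5) & 0x1 = 0
mode [3+:2] = (word>>3) & 0x3 = 2
tag [1+:2] = (word>>1) & 0x3 = 3  ←
state [0+:1] = (word>>0) & 0x1 = 1
tag signed 2b, MSB=1: 3 - 4 = -1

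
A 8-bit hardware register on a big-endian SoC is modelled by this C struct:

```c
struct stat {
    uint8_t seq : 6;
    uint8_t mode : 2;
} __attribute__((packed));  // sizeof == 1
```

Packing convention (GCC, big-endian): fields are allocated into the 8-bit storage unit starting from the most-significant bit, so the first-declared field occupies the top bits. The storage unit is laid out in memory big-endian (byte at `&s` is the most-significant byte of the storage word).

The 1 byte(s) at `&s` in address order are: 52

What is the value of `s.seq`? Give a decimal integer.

20

[0]=0x52 (big-endian) → word 0x52
seq:6 @ bit 2 → (0x52>>2)&0x3f = 0x14  ←
mode:2 @ bit 0 → (0x52>>0)&0x3 = 0x2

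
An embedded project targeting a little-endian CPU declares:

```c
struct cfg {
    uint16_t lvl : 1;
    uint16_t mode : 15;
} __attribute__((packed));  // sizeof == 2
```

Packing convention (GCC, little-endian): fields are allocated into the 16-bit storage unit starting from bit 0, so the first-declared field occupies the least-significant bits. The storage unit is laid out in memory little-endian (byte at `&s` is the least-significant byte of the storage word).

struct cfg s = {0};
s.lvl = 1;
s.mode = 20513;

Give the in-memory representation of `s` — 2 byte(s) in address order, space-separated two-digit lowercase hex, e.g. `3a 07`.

43 a0

lvl (1b) val=1 bits=0x1 at bit 0: 0x0001
mode (15b) val=20513 bits=0x5021 at bit 1: 0xa043
word = 0xa043 → little-endian bytes:
  [0]=0x43  [1]=0xa0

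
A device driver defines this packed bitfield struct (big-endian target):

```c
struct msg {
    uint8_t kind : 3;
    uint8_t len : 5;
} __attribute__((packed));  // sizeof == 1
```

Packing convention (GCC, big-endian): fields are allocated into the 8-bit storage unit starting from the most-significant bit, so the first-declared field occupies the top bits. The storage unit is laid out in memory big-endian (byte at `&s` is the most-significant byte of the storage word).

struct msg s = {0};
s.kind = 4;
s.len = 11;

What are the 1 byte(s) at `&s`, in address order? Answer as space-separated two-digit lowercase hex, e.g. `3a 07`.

8b

kind:3 = 4 → 0x4 << 5 → word 0x80
len:5 = 11 → 0xb << 0 → word 0x8b
word = 0x8b → big-endian bytes:
  [0]=0x8b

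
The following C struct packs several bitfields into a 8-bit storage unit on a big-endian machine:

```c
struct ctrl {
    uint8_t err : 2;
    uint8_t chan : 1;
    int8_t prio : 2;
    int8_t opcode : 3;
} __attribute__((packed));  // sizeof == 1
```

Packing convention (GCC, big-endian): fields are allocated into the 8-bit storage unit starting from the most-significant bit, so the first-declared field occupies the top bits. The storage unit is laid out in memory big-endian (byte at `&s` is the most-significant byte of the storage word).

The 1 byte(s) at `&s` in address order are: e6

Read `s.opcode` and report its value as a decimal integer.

-2

[0]=0xe6 (big-endian) → word 0xe6
err:2 @ bit 6 → (0xe6>>6)&0x3 = 0x3
chan:1 @ bit 5 → (0xe6>>5)&0x1 = 0x1
prio:2 @ bit 3 → (0xe6>>3)&0x3 = 0x0
opcode:3 @ bit 0 → (0xe6>>0)&0x7 = 0x6  ←
opcode signed 3b, MSB=1: 6 - 8 = -2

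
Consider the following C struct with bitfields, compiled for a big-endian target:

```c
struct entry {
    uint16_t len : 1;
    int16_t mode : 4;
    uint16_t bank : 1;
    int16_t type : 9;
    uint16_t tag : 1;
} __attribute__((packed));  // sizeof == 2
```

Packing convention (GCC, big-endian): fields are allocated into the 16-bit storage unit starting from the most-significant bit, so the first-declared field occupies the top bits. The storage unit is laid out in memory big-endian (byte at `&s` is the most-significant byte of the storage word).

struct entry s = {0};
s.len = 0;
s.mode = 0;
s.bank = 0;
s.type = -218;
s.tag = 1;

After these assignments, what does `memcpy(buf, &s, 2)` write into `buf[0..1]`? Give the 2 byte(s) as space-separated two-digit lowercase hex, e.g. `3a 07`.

len:1 = 0 → 0x0 << 15 → word 0x0000
mode:4 = 0 → 0x0 << 11 → word 0x0000
bank:1 = 0 → 0x0 << 10 → word 0x0000
type:9 = -218 → 0x126 << 1 → word 0x024c
tag:1 = 1 → 0x1 << 0 → word 0x024d
word = 0x024d → big-endian bytes:
  [0]=0x02  [1]=0x4d

02 4d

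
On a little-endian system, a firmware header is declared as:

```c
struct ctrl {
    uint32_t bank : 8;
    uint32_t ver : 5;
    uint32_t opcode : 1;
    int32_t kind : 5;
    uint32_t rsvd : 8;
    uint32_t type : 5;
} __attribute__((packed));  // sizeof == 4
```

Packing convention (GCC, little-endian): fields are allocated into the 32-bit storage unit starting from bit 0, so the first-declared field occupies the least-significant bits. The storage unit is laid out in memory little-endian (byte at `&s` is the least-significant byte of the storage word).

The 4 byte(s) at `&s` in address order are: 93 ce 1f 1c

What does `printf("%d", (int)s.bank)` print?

[0]=0x93 [1]=0xce [2]=0x1f [3]=0x1c (little-endian) → word 0x1c1fce93
bank [0+:8] = (word>>0) & 0xff = 147  ←
ver [8+:5] = (word>>8) & 0x1f = 14
opcode [13+:1] = (word>>13) & 0x1 = 0
kind [14+:5] = (word>>14) & 0x1f = 31
rsvd [19+:8] = (word>>19) & 0xff = 131
type [27+:5] = (word>>27) & 0x1f = 3

147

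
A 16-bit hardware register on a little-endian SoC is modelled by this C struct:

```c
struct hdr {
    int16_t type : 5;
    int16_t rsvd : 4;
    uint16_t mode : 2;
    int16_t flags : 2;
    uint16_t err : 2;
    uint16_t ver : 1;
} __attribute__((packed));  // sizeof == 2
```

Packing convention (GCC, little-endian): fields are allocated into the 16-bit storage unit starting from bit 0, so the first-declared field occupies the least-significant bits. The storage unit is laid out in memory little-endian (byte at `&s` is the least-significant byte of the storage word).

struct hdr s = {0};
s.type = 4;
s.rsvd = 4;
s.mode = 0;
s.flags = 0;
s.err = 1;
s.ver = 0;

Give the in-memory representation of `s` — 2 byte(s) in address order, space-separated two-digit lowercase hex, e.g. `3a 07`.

type:5 = 4 → 0x4 << 0 → word 0x0004
rsvd:4 = 4 → 0x4 << 5 → word 0x0084
mode:2 = 0 → 0x0 << 9 → word 0x0084
flags:2 = 0 → 0x0 << 11 → word 0x0084
err:2 = 1 → 0x1 << 13 → word 0x2084
ver:1 = 0 → 0x0 << 15 → word 0x2084
word = 0x2084 → little-endian bytes:
  [0]=0x84  [1]=0x20

84 20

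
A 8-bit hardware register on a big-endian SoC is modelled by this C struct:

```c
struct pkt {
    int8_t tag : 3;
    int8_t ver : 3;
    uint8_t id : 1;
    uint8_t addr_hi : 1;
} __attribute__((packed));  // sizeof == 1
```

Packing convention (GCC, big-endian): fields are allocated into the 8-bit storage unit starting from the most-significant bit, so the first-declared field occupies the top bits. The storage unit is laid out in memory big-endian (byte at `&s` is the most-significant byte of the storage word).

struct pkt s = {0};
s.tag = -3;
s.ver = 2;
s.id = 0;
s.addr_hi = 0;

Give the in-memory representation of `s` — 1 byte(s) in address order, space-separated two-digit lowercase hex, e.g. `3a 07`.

tag:3 = -3 → 0x5 << 5 → word 0xa0
ver:3 = 2 → 0x2 << 2 → word 0xa8
id:1 = 0 → 0x0 << 1 → word 0xa8
addr_hi:1 = 0 → 0x0 << 0 → word 0xa8
word = 0xa8 → big-endian bytes:
  [0]=0xa8

a8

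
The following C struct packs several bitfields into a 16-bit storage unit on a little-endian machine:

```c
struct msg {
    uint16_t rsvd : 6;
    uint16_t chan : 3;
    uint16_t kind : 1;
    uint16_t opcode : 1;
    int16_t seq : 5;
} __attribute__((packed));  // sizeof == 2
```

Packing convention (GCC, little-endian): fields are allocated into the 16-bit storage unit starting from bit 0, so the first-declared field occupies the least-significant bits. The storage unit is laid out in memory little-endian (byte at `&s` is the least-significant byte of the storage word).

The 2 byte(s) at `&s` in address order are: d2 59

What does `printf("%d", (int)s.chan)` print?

7

[0]=0xd2 [1]=0x59 (little-endian) → word 0x59d2
rsvd [0+:6] = (word>>0) & 0x3f = 18
chan [6+:3] = (word>>6) & 0x7 = 7  ←
kind [9+:1] = (word>>9) & 0x1 = 0
opcode [10+:1] = (word>>10) & 0x1 = 0
seq [11+:5] = (word>>11) & 0x1f = 11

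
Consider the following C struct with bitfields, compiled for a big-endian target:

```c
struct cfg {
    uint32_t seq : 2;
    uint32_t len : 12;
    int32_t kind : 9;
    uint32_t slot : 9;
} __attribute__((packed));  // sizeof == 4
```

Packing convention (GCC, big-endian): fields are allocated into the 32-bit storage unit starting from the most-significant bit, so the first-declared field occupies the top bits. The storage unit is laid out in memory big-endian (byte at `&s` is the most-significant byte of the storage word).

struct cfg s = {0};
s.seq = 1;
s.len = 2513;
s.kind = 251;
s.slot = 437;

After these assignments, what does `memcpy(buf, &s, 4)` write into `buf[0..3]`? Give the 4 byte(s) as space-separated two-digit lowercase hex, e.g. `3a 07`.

[30+:2] seq=1 & 0x3 = 0x1; word=0x40000000
[18+:12] len=2513 & 0xfff = 0x9d1; word=0x67440000
[9+:9] kind=251 & 0x1ff = 0xfb; word=0x6745f600
[0+:9] slot=437 & 0x1ff = 0x1b5; word=0x6745f7b5
word = 0x6745f7b5 → big-endian bytes:
  [0]=0x67  [1]=0x45  [2]=0xf7  [3]=0xb5

67 45 f7 b5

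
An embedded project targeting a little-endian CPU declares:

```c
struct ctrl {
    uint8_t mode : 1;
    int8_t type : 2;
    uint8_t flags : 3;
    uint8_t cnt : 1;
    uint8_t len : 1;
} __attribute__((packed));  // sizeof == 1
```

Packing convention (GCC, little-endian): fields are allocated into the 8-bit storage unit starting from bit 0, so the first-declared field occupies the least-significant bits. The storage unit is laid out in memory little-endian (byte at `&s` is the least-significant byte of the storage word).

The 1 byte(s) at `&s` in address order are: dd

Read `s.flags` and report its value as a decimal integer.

[0]=0xdd (little-endian) → word 0xdd
mode:1 @ bit 0 → (0xdd>>0)&0x1 = 0x1
type:2 @ bit 1 → (0xdd>>1)&0x3 = 0x2
flags:3 @ bit 3 → (0xdd>>3)&0x7 = 0x3  ←
cnt:1 @ bit 6 → (0xdd>>6)&0x1 = 0x1
len:1 @ bit 7 → (0xdd>>7)&0x1 = 0x1

3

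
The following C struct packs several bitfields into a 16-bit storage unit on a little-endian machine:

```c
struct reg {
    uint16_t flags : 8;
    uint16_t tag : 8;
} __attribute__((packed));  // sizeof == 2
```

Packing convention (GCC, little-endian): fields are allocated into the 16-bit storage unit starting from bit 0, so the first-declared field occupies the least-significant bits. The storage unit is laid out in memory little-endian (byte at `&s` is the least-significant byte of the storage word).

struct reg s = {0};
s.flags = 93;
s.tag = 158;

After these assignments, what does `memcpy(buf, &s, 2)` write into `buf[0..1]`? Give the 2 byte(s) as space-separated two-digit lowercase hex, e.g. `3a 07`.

[0+:8] flags=93 & 0xff = 0x5d; word=0x005d
[8+:8] tag=158 & 0xff = 0x9e; word=0x9e5d
word = 0x9e5d → little-endian bytes:
  [0]=0x5d  [1]=0x9e

5d 9e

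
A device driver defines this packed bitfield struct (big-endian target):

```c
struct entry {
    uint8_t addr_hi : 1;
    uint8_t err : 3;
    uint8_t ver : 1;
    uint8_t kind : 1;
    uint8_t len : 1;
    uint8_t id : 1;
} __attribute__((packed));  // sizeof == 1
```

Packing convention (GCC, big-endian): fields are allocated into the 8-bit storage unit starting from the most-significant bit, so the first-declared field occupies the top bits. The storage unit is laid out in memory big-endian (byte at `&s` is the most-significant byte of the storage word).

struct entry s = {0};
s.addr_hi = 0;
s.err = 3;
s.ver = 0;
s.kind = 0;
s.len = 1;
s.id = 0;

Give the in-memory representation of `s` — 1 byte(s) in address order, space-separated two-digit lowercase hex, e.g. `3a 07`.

addr_hi (1b) val=0 bits=0x0 at bit 7: 0x00
err (3b) val=3 bits=0x3 at bit 4: 0x30
ver (1b) val=0 bits=0x0 at bit 3: 0x30
kind (1b) val=0 bits=0x0 at bit 2: 0x30
len (1b) val=1 bits=0x1 at bit 1: 0x32
id (1b) val=0 bits=0x0 at bit 0: 0x32
word = 0x32 → big-endian bytes:
  [0]=0x32

32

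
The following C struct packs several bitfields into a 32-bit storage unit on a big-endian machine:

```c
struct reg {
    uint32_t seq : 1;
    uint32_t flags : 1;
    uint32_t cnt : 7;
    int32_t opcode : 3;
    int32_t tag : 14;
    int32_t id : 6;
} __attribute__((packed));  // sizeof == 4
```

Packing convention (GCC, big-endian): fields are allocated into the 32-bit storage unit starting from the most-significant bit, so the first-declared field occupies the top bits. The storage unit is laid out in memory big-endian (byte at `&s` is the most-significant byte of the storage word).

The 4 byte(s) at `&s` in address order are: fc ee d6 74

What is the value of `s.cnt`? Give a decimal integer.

121

[0]=0xfc [1]=0xee [2]=0xd6 [3]=0x74 (big-endian) → word 0xfceed674
seq:1 @ bit 31 → (0xfceed674>>31)&0x1 = 0x1
flags:1 @ bit 30 → (0xfceed674>>30)&0x1 = 0x1
cnt:7 @ bit 23 → (0xfceed674>>23)&0x7f = 0x79  ←
opcode:3 @ bit 20 → (0xfceed674>>20)&0x7 = 0x6
tag:14 @ bit 6 → (0xfceed674>>6)&0x3fff = 0x3b59
id:6 @ bit 0 → (0xfceed674>>0)&0x3f = 0x34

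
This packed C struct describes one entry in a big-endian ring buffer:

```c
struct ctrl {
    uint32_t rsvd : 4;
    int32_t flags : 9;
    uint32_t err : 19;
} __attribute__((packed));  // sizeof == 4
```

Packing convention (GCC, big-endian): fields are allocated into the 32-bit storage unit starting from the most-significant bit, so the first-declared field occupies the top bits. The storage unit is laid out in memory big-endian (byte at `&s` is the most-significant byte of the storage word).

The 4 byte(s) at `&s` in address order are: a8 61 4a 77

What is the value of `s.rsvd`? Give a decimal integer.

[0]=0xa8 [1]=0x61 [2]=0x4a [3]=0x77 (big-endian) → word 0xa8614a77
rsvd:4 @ bit 28 → (0xa8614a77>>28)&0xf = 0xa  ←
flags:9 @ bit 19 → (0xa8614a77>>19)&0x1ff = 0x10c
err:19 @ bit 0 → (0xa8614a77>>0)&0x7ffff = 0x14a77

10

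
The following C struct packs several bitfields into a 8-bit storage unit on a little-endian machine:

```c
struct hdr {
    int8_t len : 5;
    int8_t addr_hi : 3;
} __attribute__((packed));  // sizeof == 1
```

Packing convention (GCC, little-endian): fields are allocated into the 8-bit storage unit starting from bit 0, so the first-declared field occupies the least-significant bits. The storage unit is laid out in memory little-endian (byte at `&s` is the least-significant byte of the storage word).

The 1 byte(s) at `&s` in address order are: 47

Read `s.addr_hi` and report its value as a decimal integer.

2

[0]=0x47 (little-endian) → word 0x47
len [0+:5] = (word>>0) & 0x1f = 7
addr_hi [5+:3] = (word>>5) & 0x7 = 2  ←
addr_hi signed 3b, MSB=0: value = 2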